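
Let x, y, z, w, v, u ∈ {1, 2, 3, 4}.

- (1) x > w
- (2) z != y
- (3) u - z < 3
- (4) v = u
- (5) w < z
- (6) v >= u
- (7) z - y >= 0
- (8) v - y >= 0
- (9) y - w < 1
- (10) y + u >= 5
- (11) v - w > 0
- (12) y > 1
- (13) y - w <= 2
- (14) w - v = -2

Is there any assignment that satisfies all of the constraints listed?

Take x = 3, y = 2, z = 4, w = 2, v = 4, u = 4. Then constraint 3: u - z = 0; constraint 7: z - y = 2, and every other listed constraint is also met.

Satisfiable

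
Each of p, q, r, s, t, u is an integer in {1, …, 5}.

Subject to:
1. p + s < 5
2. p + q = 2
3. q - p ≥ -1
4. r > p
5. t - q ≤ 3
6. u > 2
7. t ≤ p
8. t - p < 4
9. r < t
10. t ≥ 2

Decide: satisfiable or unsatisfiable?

Unsatisfiable

Constraints 4, 7, and 9 give r < t, t ≤ p, p < r. Chaining: r < t ≤ p < r, which forces r < r — impossible.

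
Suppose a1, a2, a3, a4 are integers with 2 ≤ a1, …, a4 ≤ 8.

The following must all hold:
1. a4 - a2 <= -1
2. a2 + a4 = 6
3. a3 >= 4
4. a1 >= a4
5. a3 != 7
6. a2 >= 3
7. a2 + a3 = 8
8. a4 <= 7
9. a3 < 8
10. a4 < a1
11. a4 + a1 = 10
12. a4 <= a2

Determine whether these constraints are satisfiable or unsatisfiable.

One satisfying assignment is a1 = 8, a2 = 4, a3 = 4, a4 = 2.
For the less obvious constraints — constraint 1: a4 - a2 = -2; constraint 2: a2 + a4 = 6; constraint 7: a2 + a3 = 8 — and the others hold by inspection.

Satisfiable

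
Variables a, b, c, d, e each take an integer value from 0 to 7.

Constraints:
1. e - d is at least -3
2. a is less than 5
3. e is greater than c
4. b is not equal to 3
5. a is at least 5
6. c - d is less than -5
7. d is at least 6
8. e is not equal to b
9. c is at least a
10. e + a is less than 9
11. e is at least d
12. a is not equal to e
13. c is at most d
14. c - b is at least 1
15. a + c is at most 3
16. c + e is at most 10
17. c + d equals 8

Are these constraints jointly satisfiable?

From constraints 5 and 9: c ≥ a ≥ 5. From constraints 7 and 11: e ≥ d ≥ 6. Hence c + e ≥ 11. But constraint 16 requires c + e ≤ 10, and 10 < 11. Contradiction.

Unsatisfiable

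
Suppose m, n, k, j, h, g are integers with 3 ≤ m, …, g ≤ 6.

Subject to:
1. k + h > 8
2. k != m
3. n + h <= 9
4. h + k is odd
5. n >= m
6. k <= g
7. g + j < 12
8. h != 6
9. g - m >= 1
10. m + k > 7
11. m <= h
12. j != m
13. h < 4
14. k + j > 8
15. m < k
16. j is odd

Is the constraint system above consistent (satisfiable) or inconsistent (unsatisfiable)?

Satisfiable

Setting (m, n, k, j, h, g) = (3, 3, 6, 5, 3, 6) satisfies everything: constraint 1: k + h = 9; constraint 3: n + h = 6, and the others follow.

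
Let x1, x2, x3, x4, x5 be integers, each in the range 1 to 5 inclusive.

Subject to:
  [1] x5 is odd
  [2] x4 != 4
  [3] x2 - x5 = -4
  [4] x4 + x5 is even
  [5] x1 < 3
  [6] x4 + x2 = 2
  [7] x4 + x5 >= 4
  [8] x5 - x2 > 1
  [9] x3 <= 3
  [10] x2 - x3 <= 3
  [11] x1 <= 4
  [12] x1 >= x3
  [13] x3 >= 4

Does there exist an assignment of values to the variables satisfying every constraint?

From constraints 12 and 13: x1 ≥ x3 and x3 ≥ 4, so x1 ≥ 4. From constraint 5: x1 ≤ 2. But 2 < 4, so no value of x1 works.

Unsatisfiable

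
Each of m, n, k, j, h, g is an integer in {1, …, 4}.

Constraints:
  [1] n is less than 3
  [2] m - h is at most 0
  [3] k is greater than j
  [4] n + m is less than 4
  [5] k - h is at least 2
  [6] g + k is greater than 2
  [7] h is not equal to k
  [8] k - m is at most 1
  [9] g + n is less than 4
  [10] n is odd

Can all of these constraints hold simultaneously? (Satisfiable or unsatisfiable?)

Unsatisfiable

Constraints 2, 5, and 8 give k − h ≥ 2, h − m ≥ 0, m − k ≥ -1.
Adding all 3 inequalities: the left sides telescope to 0, and the right sides sum to 2 + 0 + (-1) = 1. So 0 ≥ 1, which is false.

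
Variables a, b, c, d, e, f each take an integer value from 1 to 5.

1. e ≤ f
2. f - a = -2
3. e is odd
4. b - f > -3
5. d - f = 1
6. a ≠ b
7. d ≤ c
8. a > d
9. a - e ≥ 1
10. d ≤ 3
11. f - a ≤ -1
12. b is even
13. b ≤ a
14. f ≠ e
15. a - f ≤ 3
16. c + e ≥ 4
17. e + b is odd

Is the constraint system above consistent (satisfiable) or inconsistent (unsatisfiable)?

Take a = 4, b = 2, c = 3, d = 3, e = 1, f = 2. Then constraint 2: f - a = -2; constraint 4: b - f = 0; constraint 5: d - f = 1, and every other listed constraint is also met.

Satisfiable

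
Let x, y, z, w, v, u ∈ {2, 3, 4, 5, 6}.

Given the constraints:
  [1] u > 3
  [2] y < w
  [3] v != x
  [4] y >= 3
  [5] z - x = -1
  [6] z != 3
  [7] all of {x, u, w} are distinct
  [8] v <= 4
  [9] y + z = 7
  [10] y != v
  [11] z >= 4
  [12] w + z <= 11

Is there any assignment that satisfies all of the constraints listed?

Satisfiable

One satisfying assignment is x = 5, y = 3, z = 4, w = 6, v = 4, u = 4.
For the less obvious constraints — constraint 5: z - x = -1; constraint 9: y + z = 7; constraint 12: w + z = 10 — and the others hold by inspection.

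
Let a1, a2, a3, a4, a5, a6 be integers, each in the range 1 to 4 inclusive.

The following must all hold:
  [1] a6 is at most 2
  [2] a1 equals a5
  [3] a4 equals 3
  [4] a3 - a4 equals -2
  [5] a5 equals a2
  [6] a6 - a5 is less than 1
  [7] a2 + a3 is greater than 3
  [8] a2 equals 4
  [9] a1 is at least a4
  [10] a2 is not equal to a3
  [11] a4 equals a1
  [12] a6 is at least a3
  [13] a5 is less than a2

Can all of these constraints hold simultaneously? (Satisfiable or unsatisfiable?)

Constraint 3 fixes a4 = 3 and constraint 8 fixes a2 = 4. Constraints 2, 5, and 11 give a4 = a1 = a5 = a2, so a4 = a2. But 3 ≠ 4 — contradiction.

Unsatisfiable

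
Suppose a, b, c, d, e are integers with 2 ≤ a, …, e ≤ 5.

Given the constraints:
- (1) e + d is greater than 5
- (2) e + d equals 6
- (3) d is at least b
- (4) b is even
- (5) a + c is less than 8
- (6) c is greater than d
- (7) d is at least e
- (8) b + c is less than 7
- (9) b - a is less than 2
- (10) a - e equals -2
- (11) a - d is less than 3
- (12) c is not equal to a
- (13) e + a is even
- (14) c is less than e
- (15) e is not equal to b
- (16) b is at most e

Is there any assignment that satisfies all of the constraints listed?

Constraints 6, 7, and 14 give d < c, c < e, e ≤ d. Chaining: d < c < e ≤ d, which forces d < d — impossible.

Unsatisfiable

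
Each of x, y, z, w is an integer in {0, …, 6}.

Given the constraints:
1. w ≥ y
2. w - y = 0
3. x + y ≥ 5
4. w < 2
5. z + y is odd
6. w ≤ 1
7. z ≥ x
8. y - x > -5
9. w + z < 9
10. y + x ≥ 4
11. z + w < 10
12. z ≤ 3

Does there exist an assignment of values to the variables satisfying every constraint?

Unsatisfiable

From constraints 7 and 12: x ≤ z ≤ 3. From constraints 1 and 6: y ≤ w ≤ 1. Hence x + y ≤ 4. But constraint 3 requires x + y ≥ 5, and 5 > 4. Contradiction.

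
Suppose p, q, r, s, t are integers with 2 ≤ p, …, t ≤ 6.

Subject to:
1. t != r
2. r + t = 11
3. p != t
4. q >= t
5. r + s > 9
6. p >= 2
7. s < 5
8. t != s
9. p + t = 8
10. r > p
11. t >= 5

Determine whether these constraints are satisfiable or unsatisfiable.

One satisfying assignment is p = 3, q = 5, r = 6, s = 4, t = 5.
For the less obvious constraints — constraint 2: r + t = 11; constraint 5: r + s = 10 — and the others hold by inspection.

Satisfiable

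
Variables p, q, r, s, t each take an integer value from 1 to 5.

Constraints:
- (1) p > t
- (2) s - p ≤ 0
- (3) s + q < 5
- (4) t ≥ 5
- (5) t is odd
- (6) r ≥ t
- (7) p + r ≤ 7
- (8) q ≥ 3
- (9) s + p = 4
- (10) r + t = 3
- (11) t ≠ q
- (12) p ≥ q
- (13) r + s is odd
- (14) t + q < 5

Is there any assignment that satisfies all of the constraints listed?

Unsatisfiable

From constraints 8 and 12: p ≥ q ≥ 3. From constraints 4 and 6: r ≥ t ≥ 5. Hence p + r ≥ 8. But constraint 7 requires p + r ≤ 7, and 7 < 8. Contradiction.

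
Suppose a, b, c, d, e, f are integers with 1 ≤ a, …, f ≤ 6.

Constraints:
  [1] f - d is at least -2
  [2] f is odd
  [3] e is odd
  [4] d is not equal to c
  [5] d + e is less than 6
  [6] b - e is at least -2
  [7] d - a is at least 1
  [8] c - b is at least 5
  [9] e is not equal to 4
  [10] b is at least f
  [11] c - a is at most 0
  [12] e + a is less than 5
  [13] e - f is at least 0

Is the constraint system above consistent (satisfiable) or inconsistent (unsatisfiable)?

Constraints 1, 6, 7, 8, 11, and 13 give b − e ≥ -2, e − f ≥ 0, f − d ≥ -2, d − a ≥ 1, a − c ≥ 0, c − b ≥ 5.
Adding all 6 inequalities: the left sides telescope to 0, and the right sides sum to (-2) + 0 + (-2) + 1 + 0 + 5 = 2. So 0 ≥ 2, which is false.

Unsatisfiable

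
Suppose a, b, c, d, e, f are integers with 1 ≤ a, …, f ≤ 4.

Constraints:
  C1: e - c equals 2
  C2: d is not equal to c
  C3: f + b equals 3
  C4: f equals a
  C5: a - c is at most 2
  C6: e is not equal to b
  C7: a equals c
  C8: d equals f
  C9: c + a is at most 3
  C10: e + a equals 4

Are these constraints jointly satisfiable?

From constraints 4, 7, and 8, d = f = a = c, so d = c. But constraint 2 says d ≠ c. Contradiction.

Unsatisfiable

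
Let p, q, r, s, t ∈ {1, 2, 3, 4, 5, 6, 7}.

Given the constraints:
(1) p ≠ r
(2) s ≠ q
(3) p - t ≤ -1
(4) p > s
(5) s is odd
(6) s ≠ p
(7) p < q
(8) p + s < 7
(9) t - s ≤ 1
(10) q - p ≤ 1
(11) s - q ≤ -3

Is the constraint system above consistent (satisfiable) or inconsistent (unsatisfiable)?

Unsatisfiable

Constraints 3, 9, 10, and 11 give p − q ≥ -1, q − s ≥ 3, s − t ≥ -1, t − p ≥ 1.
Adding all 4 inequalities: the left sides telescope to 0, and the right sides sum to (-1) + 3 + (-1) + 1 = 2. So 0 ≥ 2, which is false.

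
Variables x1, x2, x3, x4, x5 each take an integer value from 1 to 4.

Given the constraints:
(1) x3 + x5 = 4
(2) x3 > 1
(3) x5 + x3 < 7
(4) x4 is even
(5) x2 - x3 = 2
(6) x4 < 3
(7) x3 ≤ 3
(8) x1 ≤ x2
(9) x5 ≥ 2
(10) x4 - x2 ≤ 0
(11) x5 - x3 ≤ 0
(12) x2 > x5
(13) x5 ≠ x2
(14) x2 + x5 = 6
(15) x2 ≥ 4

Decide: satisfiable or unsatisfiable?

Satisfiable

Take x1 = 3, x2 = 4, x3 = 2, x4 = 2, x5 = 2. Then constraint 1: x3 + x5 = 4; constraint 3: x5 + x3 = 4, and every other listed constraint is also met.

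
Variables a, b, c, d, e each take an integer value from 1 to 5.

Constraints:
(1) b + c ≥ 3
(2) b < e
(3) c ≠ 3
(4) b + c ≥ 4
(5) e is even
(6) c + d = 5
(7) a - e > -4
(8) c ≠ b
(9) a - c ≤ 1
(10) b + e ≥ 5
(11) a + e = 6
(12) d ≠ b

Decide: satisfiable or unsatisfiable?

Satisfiable

One satisfying assignment is a = 2, b = 2, c = 4, d = 1, e = 4.
For the less obvious constraints — constraint 1: b + c = 6; constraint 4: b + c = 6; constraint 6: c + d = 5 — and the others hold by inspection.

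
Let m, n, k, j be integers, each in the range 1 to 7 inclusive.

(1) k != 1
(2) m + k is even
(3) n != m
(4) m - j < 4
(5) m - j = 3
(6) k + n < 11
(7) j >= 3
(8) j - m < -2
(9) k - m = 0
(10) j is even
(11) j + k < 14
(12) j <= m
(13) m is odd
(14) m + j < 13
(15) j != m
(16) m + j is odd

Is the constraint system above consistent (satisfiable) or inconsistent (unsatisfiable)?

Satisfiable

One satisfying assignment is m = 7, n = 1, k = 7, j = 4.
For the less obvious constraints — constraint 4: m - j = 3; constraint 5: m - j = 3 — and the others hold by inspection.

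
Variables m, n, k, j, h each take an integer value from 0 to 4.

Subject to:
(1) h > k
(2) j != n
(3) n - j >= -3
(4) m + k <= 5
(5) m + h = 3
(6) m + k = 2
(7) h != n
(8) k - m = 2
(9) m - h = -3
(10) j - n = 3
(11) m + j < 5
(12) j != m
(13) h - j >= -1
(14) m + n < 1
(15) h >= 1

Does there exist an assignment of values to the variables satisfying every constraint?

Setting (m, n, k, j, h) = (0, 0, 2, 3, 3) satisfies everything: constraint 3: n - j = -3; constraint 4: m + k = 2, and the others follow.

Satisfiable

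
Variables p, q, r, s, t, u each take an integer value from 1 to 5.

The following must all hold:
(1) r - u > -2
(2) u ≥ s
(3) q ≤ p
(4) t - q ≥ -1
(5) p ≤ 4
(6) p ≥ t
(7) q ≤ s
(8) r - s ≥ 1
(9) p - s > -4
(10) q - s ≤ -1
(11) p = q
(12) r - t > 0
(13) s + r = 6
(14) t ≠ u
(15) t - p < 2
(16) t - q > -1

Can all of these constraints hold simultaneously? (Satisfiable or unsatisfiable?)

Setting (p, q, r, s, t, u) = (1, 1, 4, 2, 1, 3) satisfies everything: constraint 1: r - u = 1; constraint 4: t - q = 0, and the others follow.

Satisfiable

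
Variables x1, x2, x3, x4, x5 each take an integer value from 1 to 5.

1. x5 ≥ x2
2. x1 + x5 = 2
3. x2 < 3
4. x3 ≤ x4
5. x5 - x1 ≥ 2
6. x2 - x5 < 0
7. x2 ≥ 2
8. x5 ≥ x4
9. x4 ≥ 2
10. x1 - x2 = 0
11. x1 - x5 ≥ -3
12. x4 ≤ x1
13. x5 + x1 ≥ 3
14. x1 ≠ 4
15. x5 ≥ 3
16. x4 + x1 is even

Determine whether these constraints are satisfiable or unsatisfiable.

Unsatisfiable

From constraints 9 and 12: x1 ≥ x4 ≥ 2. From constraints 1 and 7: x5 ≥ x2 ≥ 2. Hence x1 + x5 ≥ 4. But constraint 2 requires x1 + x5 = 2, and 2 < 4. Contradiction.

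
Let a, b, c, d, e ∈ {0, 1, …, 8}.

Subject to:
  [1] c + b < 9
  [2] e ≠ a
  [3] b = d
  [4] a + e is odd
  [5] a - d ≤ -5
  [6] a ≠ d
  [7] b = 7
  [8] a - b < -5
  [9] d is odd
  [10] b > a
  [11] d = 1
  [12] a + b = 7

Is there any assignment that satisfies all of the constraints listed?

Constraint 7 fixes b = 7 and constraint 11 fixes d = 1, but constraint 3 requires b = d. Since 7 ≠ 1, contradiction.

Unsatisfiable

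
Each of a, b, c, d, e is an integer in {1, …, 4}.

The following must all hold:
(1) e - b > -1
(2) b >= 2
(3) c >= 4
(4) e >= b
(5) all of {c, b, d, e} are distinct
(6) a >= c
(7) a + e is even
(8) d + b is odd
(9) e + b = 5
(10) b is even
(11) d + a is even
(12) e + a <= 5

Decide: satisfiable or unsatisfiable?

From constraints 2 and 4: e ≥ b ≥ 2. From constraints 3 and 6: a ≥ c ≥ 4. Hence e + a ≥ 6. But constraint 12 requires e + a ≤ 5, and 5 < 6. Contradiction.

Unsatisfiable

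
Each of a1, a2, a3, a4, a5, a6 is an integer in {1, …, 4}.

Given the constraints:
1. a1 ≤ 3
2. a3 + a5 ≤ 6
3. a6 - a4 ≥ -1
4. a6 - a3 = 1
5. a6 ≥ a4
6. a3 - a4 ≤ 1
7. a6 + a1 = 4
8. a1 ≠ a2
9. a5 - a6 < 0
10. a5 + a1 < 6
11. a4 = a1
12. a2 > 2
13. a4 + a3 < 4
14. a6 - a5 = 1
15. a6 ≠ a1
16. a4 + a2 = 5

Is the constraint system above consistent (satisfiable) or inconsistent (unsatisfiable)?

Satisfiable

Try a1 = 1, a2 = 4, a3 = 2, a4 = 1, a5 = 2, a6 = 3.
Check constraint 2: a3 + a5 = 4; constraint 3: a6 - a4 = 2; constraint 4: a6 - a3 = 1. The remaining constraints are straightforward to verify.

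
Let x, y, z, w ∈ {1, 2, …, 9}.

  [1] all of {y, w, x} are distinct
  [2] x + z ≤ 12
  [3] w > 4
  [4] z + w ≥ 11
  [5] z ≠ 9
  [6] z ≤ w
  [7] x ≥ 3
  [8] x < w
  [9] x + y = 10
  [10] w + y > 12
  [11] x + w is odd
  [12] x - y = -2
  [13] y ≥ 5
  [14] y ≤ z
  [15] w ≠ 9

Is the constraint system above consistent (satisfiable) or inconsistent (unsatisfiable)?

Setting (x, y, z, w) = (4, 6, 7, 7) satisfies everything: constraint 2: x + z = 11; constraint 4: z + w = 14; constraint 9: x + y = 10, and the others follow.

Satisfiable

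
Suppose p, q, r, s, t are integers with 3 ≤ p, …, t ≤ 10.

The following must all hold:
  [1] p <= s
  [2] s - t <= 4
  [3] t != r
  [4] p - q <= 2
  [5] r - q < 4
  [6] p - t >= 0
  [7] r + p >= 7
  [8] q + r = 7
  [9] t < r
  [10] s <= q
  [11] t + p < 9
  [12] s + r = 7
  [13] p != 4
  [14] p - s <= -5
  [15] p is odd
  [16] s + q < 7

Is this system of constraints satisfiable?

Unsatisfiable

Constraints 2, 6, and 14 give t − s ≥ -4, s − p ≥ 5, p − t ≥ 0.
Adding all 3 inequalities: the left sides telescope to 0, and the right sides sum to (-4) + 5 + 0 = 1. So 0 ≥ 1, which is false.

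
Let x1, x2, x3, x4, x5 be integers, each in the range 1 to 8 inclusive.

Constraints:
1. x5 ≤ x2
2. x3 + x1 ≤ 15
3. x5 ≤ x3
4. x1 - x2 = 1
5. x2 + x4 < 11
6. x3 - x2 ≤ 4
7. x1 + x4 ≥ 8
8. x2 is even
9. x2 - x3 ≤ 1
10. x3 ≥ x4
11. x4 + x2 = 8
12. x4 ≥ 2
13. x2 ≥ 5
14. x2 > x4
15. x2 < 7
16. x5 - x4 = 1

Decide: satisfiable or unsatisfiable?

Satisfiable

Take x1 = 7, x2 = 6, x3 = 7, x4 = 2, x5 = 3. Then constraint 2: x3 + x1 = 14; constraint 4: x1 - x2 = 1, and every other listed constraint is also met.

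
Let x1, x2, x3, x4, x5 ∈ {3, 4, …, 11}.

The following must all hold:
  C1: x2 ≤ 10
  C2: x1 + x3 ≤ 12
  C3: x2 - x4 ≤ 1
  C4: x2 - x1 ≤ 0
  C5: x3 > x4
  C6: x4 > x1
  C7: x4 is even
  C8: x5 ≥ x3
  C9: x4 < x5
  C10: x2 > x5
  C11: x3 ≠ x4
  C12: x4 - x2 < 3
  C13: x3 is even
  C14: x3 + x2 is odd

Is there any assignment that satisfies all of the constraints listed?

Unsatisfiable

Constraints 4, 5, 6, 8, and 10 give x4 < x3, x3 ≤ x5, x5 < x2, x2 ≤ x1, x1 < x4. Chaining: x4 < x3 ≤ x5 < x2 ≤ x1 < x4, which forces x4 < x4 — impossible.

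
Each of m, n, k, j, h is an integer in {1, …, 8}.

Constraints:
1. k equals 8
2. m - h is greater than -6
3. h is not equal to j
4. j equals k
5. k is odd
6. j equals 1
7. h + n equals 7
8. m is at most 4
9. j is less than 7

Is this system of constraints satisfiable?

Unsatisfiable

Constraint 6 fixes j = 1 and constraint 1 fixes k = 8, but constraint 4 requires j = k. Since 1 ≠ 8, contradiction.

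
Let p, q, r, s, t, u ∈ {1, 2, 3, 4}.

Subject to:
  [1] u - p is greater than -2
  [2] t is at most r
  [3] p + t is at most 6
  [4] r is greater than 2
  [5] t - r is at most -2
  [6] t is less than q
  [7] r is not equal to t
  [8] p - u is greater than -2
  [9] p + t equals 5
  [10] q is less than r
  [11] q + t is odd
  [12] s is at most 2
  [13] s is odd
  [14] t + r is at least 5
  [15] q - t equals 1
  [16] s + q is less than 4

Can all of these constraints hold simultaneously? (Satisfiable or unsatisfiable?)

One satisfying assignment is p = 4, q = 2, r = 4, s = 1, t = 1, u = 4.
For the less obvious constraints — constraint 1: u - p = 0; constraint 3: p + t = 5; constraint 5: t - r = -3 — and the others hold by inspection.

Satisfiable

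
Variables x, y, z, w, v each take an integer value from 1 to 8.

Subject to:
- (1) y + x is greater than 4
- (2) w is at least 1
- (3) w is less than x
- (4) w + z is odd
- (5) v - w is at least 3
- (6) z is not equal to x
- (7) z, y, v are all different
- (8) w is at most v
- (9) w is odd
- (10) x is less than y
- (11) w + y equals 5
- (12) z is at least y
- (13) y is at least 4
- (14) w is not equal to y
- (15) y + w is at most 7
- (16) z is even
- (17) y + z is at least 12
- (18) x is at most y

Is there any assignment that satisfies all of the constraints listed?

The assignment x = 2, y = 4, z = 8, w = 1, v = 7 works:
  constraint 1 holds since y + x = 6.
  constraint 5 holds since v - w = 6.
The rest check out directly.

Satisfiable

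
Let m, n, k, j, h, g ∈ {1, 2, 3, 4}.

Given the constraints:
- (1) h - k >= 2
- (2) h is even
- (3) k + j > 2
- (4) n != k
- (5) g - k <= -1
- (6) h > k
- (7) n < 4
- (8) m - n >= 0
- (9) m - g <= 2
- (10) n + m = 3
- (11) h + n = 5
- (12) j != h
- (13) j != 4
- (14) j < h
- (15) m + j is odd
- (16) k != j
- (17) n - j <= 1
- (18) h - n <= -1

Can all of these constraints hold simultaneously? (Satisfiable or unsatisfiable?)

Unsatisfiable

Constraints 1, 5, 8, 9, and 18 give k − g ≥ 1, g − m ≥ -2, m − n ≥ 0, n − h ≥ 1, h − k ≥ 2.
Adding all 5 inequalities: the left sides telescope to 0, and the right sides sum to 1 + (-2) + 0 + 1 + 2 = 2. So 0 ≥ 2, which is false.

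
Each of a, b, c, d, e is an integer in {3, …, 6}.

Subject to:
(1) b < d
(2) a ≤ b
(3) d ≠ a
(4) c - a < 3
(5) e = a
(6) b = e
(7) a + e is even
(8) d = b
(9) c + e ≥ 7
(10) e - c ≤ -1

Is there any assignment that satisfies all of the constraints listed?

Unsatisfiable

From constraints 5, 6, and 8, d = b = e = a, so d = a. But constraint 3 says d ≠ a. Contradiction.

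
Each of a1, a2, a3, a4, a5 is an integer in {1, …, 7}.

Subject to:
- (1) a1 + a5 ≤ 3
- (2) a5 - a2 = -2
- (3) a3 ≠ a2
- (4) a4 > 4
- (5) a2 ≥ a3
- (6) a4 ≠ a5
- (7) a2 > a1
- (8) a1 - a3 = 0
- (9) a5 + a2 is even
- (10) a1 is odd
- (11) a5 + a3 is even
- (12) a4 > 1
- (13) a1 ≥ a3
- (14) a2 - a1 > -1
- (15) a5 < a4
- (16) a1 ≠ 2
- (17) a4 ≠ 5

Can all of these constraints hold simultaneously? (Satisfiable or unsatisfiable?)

Satisfiable

The assignment a1 = 1, a2 = 3, a3 = 1, a4 = 6, a5 = 1 works:
  constraint 1 holds since a1 + a5 = 2.
  constraint 2 holds since a5 - a2 = -2.
The rest check out directly.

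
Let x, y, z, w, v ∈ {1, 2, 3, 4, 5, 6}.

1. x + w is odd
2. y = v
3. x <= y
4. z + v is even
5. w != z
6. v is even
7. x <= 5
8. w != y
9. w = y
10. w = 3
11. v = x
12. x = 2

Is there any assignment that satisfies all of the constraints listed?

Unsatisfiable

Constraint 10 fixes w = 3 and constraint 12 fixes x = 2. Constraints 2, 9, and 11 give w = y = v = x, so w = x. But 3 ≠ 2 — contradiction.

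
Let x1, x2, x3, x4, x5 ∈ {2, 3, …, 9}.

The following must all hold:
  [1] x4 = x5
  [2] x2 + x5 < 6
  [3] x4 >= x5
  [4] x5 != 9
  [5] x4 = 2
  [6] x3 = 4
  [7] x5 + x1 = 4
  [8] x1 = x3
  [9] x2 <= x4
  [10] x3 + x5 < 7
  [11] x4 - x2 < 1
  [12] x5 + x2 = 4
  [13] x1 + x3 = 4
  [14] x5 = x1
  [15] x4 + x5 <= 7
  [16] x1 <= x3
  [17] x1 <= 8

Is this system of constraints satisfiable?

Constraint 5 fixes x4 = 2 and constraint 6 fixes x3 = 4. Constraints 1, 8, and 14 give x4 = x5 = x1 = x3, so x4 = x3. But 2 ≠ 4 — contradiction.

Unsatisfiable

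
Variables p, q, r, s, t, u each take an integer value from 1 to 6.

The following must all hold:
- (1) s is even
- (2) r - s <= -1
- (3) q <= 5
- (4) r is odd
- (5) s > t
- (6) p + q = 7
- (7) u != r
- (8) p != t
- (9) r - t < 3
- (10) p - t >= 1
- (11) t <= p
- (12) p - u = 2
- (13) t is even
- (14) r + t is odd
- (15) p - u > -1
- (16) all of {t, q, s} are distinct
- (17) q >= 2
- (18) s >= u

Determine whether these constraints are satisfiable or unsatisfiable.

Satisfiable

Take p = 4, q = 3, r = 3, s = 6, t = 2, u = 2. Then constraint 2: r - s = -3; constraint 6: p + q = 7; constraint 9: r - t = 1, and every other listed constraint is also met.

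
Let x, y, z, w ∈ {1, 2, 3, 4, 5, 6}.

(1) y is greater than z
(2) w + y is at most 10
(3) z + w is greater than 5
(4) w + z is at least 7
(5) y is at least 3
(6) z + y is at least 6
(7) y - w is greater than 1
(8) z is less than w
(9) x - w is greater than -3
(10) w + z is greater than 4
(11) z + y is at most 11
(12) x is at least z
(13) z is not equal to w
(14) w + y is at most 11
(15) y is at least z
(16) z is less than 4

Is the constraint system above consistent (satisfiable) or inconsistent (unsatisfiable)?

Satisfiable

One satisfying assignment is x = 3, y = 6, z = 3, w = 4.
For the less obvious constraints — constraint 2: w + y = 10; constraint 3: z + w = 7; constraint 4: w + z = 7 — and the others hold by inspection.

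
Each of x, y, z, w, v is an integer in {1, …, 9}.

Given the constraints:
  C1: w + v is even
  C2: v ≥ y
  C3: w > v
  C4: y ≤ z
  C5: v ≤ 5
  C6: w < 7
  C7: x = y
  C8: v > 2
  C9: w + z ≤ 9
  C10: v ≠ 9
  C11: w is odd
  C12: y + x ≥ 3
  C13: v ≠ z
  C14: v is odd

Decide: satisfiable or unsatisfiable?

Satisfiable

Setting (x, y, z, w, v) = (3, 3, 4, 5, 3) satisfies everything: constraint 9: w + z = 9; constraint 12: y + x = 6, and the others follow.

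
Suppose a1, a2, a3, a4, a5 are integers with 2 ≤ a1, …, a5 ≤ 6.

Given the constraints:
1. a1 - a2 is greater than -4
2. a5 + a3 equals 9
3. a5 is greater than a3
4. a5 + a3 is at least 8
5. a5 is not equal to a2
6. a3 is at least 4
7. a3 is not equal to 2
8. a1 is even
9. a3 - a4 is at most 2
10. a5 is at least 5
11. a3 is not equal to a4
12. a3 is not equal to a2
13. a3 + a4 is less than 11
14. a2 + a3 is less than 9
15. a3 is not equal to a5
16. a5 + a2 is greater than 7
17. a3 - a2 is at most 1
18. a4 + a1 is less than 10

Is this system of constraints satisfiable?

Satisfiable

Setting (a1, a2, a3, a4, a5) = (2, 3, 4, 5, 5) satisfies everything: constraint 1: a1 - a2 = -1; constraint 2: a5 + a3 = 9, and the others follow.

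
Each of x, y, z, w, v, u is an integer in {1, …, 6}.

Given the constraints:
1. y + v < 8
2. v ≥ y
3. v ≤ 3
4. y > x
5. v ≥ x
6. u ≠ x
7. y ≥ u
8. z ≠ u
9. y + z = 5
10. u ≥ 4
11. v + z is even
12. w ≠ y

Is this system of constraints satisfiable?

From constraints 7 and 10: y ≥ u and u ≥ 4, so y ≥ 4. From constraints 2 and 3: y ≤ v and v ≤ 3, so y ≤ 3. But 3 < 4, so no value of y works.

Unsatisfiable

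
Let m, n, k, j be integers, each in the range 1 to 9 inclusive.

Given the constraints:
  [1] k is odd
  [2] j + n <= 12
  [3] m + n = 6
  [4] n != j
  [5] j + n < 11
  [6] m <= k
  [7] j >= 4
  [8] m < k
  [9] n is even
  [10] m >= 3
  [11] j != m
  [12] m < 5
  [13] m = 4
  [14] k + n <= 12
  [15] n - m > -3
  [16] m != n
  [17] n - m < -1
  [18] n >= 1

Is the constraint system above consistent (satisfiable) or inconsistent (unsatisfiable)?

Satisfiable

Take m = 4, n = 2, k = 9, j = 8. Then constraint 2: j + n = 10; constraint 3: m + n = 6; constraint 5: j + n = 10, and every other listed constraint is also met.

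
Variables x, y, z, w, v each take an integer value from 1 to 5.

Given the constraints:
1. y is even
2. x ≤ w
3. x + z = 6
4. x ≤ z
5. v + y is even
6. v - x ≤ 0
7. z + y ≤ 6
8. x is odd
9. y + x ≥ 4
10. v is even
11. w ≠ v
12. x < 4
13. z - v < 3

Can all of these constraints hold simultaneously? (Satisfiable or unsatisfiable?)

Satisfiable

Setting (x, y, z, w, v) = (3, 2, 3, 5, 2) satisfies everything: constraint 3: x + z = 6; constraint 6: v - x = -1, and the others follow.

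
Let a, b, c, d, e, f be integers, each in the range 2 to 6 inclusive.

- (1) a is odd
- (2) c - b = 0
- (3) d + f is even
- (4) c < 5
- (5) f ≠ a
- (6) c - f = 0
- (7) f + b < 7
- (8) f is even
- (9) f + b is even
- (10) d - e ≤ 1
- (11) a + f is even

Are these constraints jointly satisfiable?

Constraint 1 makes a odd and constraint 8 makes f even, so a + f must be odd. Constraint 11 says a + f is even — contradiction.

Unsatisfiable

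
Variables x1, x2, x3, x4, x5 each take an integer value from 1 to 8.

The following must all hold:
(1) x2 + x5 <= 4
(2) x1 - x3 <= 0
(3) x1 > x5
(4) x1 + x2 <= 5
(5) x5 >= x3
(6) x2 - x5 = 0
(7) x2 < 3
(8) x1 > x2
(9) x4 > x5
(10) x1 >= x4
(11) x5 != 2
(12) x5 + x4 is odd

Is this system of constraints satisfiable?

Unsatisfiable

Constraints 2, 5, 9, and 10 give x4 ≤ x1, x1 ≤ x3, x3 ≤ x5, x5 < x4. Chaining: x4 ≤ x1 ≤ x3 ≤ x5 < x4, which forces x4 < x4 — impossible.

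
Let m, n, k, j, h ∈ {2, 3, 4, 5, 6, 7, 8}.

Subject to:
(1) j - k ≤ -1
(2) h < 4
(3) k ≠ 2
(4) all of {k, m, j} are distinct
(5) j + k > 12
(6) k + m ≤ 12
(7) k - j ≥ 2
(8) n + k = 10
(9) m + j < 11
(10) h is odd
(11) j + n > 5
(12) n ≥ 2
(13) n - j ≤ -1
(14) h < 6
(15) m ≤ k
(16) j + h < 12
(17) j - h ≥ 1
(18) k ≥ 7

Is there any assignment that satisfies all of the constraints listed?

One satisfying assignment is m = 3, n = 2, k = 8, j = 6, h = 3.
For the less obvious constraints — constraint 1: j - k = -2; constraint 5: j + k = 14; constraint 6: k + m = 11 — and the others hold by inspection.

Satisfiable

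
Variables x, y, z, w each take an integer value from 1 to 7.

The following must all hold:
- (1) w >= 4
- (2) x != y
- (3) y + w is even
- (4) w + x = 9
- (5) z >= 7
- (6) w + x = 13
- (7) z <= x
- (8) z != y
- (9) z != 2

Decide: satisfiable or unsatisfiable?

Unsatisfiable

From constraint 1: w ≥ 4. From constraints 5 and 7: x ≥ z ≥ 7. Hence w + x ≥ 11. But constraint 4 requires w + x = 9, and 9 < 11. Contradiction.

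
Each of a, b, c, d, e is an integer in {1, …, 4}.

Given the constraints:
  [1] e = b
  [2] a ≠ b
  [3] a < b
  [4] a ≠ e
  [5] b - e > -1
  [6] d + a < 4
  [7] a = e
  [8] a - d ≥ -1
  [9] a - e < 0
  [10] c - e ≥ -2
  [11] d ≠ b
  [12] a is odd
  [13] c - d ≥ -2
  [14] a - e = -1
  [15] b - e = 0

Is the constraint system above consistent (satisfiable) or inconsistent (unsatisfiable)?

From constraints 1 and 7, a = e = b, so a = b. But constraint 2 says a ≠ b. Contradiction.

Unsatisfiable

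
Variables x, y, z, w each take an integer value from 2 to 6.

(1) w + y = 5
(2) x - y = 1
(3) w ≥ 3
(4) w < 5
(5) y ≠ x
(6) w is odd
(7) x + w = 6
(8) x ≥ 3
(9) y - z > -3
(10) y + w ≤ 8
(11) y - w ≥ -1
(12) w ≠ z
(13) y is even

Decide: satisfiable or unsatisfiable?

Take x = 3, y = 2, z = 2, w = 3. Then constraint 1: w + y = 5; constraint 2: x - y = 1, and every other listed constraint is also met.

Satisfiable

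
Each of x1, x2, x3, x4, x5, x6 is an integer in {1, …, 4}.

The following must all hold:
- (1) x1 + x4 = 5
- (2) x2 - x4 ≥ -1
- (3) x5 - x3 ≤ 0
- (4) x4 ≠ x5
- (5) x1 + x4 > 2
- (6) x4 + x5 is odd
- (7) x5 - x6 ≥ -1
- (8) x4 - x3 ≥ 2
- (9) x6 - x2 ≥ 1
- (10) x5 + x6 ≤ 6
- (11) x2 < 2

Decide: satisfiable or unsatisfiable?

Unsatisfiable

Constraints 2, 3, 7, 8, and 9 give x6 − x2 ≥ 1, x2 − x4 ≥ -1, x4 − x3 ≥ 2, x3 − x5 ≥ 0, x5 − x6 ≥ -1.
Adding all 5 inequalities: the left sides telescope to 0, and the right sides sum to 1 + (-1) + 2 + 0 + (-1) = 1. So 0 ≥ 1, which is false.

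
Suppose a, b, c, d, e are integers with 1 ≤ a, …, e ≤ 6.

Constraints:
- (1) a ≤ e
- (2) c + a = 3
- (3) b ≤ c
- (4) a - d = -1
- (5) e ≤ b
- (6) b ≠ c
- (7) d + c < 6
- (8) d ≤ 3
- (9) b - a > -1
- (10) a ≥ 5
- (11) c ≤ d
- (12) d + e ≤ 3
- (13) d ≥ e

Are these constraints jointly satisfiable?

Unsatisfiable

From constraints 1 and 10: e ≥ a and a ≥ 5, so e ≥ 5. From constraints 8 and 13: e ≤ d and d ≤ 3, so e ≤ 3. But 3 < 5, so no value of e works.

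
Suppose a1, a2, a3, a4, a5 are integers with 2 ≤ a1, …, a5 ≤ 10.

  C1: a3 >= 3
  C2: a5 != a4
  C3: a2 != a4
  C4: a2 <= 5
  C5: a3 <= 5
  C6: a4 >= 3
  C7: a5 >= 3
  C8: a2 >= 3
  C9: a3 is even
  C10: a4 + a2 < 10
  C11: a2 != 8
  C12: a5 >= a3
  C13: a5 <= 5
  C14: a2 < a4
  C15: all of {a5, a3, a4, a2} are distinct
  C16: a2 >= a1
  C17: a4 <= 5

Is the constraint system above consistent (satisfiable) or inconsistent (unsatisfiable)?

Unsatisfiable

Constraints 1, 4, 5, 6, 7, 8, 13, and 17 confine each of a5, a3, a4, a2 to the 3 values {3, …, 5}.
Constraint 15 requires all 4 of them to be distinct, but only 3 values are available — impossible by the pigeonhole principle.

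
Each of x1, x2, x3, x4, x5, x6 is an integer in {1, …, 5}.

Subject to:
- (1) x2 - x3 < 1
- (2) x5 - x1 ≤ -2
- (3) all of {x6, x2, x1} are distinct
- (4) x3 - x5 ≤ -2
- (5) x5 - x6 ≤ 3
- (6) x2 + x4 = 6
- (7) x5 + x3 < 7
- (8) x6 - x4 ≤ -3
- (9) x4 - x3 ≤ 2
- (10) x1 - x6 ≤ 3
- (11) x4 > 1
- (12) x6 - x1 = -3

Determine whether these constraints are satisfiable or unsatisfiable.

Constraints 2, 4, 8, 9, and 10 give x5 − x3 ≥ 2, x3 − x4 ≥ -2, x4 − x6 ≥ 3, x6 − x1 ≥ -3, x1 − x5 ≥ 2.
Adding all 5 inequalities: the left sides telescope to 0, and the right sides sum to 2 + (-2) + 3 + (-3) + 2 = 2. So 0 ≥ 2, which is false.

Unsatisfiable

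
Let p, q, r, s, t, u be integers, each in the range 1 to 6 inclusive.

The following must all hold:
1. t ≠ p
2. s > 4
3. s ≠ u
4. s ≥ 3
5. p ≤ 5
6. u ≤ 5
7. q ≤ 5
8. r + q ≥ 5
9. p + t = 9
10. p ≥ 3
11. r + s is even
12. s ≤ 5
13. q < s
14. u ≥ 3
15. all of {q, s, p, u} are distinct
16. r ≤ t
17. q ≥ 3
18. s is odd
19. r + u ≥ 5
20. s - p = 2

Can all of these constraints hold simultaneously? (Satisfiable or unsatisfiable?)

Constraints 4, 5, 6, 7, 10, 12, 14, and 17 confine each of q, s, p, u to the 3 values {3, …, 5}.
Constraint 15 requires all 4 of them to be distinct, but only 3 values are available — impossible by the pigeonhole principle.

Unsatisfiable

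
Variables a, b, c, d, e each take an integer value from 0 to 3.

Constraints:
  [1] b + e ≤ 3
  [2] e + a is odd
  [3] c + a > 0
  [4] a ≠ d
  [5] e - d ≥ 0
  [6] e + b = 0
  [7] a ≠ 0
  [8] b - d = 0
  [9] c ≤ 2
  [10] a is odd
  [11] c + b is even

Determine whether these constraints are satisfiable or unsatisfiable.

One satisfying assignment is a = 3, b = 0, c = 0, d = 0, e = 0.
For the less obvious constraints — constraint 1: b + e = 0; constraint 3: c + a = 3 — and the others hold by inspection.

Satisfiable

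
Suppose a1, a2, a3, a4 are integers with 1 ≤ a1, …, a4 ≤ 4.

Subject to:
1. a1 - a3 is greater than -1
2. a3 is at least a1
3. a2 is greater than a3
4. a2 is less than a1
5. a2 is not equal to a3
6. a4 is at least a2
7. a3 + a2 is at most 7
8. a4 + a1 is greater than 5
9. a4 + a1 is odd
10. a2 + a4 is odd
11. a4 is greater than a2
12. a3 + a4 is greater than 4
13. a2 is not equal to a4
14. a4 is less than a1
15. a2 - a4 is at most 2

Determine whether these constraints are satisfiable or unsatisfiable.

Constraints 2, 3, 11, and 14 give a1 ≤ a3, a3 < a2, a2 < a4, a4 < a1. Chaining: a1 ≤ a3 < a2 < a4 < a1, which forces a1 < a1 — impossible.

Unsatisfiable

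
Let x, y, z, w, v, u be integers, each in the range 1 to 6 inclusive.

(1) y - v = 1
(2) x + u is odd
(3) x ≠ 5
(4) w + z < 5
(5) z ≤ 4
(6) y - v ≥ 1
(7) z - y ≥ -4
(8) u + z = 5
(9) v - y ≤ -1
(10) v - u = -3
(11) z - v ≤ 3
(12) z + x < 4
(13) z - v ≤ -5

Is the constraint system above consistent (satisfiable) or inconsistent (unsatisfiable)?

Constraints 6, 7, and 13 give z − y ≥ -4, y − v ≥ 1, v − z ≥ 5.
Adding all 3 inequalities: the left sides telescope to 0, and the right sides sum to (-4) + 1 + 5 = 2. So 0 ≥ 2, which is false.

Unsatisfiable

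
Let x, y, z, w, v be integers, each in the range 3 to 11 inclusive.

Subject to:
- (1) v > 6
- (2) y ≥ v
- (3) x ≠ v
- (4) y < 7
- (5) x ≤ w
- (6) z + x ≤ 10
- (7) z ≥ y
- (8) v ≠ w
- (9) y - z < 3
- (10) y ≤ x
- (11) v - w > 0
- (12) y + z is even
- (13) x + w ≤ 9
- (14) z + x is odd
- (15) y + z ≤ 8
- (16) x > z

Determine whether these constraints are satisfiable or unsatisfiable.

Constraints 2, 5, 7, 11, and 16 give z < x, x ≤ w, w < v, v ≤ y, y ≤ z. Chaining: z < x ≤ w < v ≤ y ≤ z, which forces z < z — impossible.

Unsatisfiable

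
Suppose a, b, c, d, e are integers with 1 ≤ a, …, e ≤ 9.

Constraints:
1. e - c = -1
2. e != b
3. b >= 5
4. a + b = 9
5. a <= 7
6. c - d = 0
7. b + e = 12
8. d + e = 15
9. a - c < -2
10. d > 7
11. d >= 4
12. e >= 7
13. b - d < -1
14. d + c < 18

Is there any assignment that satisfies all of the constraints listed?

Take a = 4, b = 5, c = 8, d = 8, e = 7. Then constraint 1: e - c = -1; constraint 4: a + b = 9, and every other listed constraint is also met.

Satisfiable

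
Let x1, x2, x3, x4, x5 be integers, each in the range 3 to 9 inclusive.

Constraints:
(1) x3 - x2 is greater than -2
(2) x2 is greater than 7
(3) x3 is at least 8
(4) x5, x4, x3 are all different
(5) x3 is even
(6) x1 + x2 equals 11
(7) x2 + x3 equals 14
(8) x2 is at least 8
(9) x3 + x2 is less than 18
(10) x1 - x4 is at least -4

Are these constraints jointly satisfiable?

From constraint 8: x2 ≥ 8. From constraint 3: x3 ≥ 8. Hence x2 + x3 ≥ 16. But constraint 7 requires x2 + x3 = 14, and 14 < 16. Contradiction.

Unsatisfiable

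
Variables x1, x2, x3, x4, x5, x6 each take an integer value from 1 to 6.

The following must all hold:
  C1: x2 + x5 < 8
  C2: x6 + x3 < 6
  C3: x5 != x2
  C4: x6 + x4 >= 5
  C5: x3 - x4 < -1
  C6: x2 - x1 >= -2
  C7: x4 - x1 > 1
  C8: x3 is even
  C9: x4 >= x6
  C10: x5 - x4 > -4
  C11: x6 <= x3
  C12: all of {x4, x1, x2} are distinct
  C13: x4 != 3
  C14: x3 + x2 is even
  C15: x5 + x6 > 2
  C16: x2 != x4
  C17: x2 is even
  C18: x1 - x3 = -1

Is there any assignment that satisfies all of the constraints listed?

Take x1 = 3, x2 = 4, x3 = 4, x4 = 6, x5 = 3, x6 = 1. Then constraint 1: x2 + x5 = 7; constraint 2: x6 + x3 = 5; constraint 4: x6 + x4 = 7, and every other listed constraint is also met.

Satisfiable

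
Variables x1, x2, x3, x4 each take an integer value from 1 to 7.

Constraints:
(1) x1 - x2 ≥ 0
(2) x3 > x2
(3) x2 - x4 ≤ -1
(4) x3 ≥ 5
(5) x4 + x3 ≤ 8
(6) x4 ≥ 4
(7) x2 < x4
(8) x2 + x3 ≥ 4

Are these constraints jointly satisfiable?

Unsatisfiable

From constraint 6: x4 ≥ 4. From constraint 4: x3 ≥ 5. Hence x4 + x3 ≥ 9. But constraint 5 requires x4 + x3 ≤ 8, and 8 < 9. Contradiction.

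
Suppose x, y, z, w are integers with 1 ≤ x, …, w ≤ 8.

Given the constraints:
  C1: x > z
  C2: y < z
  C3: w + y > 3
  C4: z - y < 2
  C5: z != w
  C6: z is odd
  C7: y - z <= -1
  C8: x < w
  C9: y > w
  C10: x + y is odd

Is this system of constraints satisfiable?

Constraints 1, 2, 8, and 9 give z < x, x < w, w < y, y < z. Chaining: z < x < w < y < z, which forces z < z — impossible.

Unsatisfiable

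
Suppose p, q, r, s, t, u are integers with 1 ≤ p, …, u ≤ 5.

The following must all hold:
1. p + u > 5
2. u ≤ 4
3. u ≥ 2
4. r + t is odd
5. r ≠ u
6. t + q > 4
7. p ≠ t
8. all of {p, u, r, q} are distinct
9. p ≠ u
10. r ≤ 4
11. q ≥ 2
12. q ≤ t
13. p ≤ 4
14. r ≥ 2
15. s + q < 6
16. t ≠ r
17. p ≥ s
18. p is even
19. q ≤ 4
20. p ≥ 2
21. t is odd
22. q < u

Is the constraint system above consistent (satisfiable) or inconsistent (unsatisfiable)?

Unsatisfiable

Constraints 2, 3, 10, 11, 13, 14, 19, and 20 confine each of p, u, r, q to the 3 values {2, …, 4}.
Constraint 8 requires all 4 of them to be distinct, but only 3 values are available — impossible by the pigeonhole principle.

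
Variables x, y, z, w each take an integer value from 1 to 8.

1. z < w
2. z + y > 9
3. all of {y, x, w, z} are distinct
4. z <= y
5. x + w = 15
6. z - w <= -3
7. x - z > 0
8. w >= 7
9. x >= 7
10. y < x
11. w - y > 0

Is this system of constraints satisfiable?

Take x = 7, y = 6, z = 4, w = 8. Then constraint 2: z + y = 10; constraint 5: x + w = 15; constraint 6: z - w = -4, and every other listed constraint is also met.

Satisfiable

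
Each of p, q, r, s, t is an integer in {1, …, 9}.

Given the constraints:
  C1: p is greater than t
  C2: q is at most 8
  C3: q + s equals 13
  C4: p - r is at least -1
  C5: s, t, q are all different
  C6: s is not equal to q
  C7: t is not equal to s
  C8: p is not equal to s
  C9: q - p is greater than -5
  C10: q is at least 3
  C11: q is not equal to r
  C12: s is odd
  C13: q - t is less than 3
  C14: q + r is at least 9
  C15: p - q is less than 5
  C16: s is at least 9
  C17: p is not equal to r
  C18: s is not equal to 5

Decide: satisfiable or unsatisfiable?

Satisfiable

The assignment p = 6, q = 4, r = 5, s = 9, t = 2 works:
  constraint 3 holds since q + s = 13.
  constraint 4 holds since p - r = 1.
  constraint 9 holds since q - p = -2.
The rest check out directly.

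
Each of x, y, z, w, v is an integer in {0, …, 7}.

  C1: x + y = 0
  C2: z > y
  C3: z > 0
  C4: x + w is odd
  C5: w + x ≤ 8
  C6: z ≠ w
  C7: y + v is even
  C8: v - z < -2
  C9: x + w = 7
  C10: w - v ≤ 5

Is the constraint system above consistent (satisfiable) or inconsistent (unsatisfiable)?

Satisfiable

Setting (x, y, z, w, v) = (0, 0, 6, 7, 2) satisfies everything: constraint 1: x + y = 0; constraint 5: w + x = 7; constraint 8: v - z = -4, and the others follow.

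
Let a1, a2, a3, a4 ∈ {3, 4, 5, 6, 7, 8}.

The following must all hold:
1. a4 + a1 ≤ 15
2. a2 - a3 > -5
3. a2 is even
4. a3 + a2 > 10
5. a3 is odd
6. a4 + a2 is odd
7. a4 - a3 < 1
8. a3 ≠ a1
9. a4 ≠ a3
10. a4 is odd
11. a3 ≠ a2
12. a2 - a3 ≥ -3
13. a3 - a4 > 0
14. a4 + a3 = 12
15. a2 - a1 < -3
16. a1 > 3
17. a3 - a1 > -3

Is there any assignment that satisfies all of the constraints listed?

Satisfiable

One satisfying assignment is a1 = 8, a2 = 4, a3 = 7, a4 = 5.
For the less obvious constraints — constraint 1: a4 + a1 = 13; constraint 2: a2 - a3 = -3 — and the others hold by inspection.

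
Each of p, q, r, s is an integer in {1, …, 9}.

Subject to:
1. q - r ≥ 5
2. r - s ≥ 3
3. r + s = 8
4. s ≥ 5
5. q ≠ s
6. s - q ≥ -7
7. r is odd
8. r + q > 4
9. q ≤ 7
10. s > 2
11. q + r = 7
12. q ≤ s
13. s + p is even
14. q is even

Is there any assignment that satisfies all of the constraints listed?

Unsatisfiable

Constraints 1, 2, and 6 give r − s ≥ 3, s − q ≥ -7, q − r ≥ 5.
Adding all 3 inequalities: the left sides telescope to 0, and the right sides sum to 3 + (-7) + 5 = 1. So 0 ≥ 1, which is false.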